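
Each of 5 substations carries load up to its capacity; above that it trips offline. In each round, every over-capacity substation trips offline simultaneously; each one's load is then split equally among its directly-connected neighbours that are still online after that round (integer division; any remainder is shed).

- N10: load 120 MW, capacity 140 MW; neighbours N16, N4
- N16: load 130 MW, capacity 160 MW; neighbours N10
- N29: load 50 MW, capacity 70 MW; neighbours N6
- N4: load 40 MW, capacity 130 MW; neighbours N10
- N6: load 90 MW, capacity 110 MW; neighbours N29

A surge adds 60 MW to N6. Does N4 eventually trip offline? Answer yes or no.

no

Round 1 — N6 at 150 > 110. N6 trips offline.
  N6 sheds 150 MW to N29: 150 each.
    N29: 50+150 = 200 > 70
Round 2 — N29 trips offline.
  N29 sheds 200 MW: no online neighbours, lost.
No further trips.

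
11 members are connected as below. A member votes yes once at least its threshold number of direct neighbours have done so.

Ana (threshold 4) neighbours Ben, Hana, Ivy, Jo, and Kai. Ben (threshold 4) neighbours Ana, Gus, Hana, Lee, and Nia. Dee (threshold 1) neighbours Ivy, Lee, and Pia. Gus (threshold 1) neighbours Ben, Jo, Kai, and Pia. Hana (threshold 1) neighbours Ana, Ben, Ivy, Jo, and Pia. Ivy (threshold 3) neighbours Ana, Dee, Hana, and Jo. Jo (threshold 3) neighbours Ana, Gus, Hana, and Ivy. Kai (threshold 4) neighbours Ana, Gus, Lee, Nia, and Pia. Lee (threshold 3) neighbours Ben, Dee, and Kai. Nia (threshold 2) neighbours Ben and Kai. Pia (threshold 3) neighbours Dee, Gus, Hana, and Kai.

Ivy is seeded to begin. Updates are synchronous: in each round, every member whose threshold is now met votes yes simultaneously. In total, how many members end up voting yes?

3

Round 1 — Ivy votes yes (initial).
Round 2 — checking thresholds:
  Ana: 1 of 5 neighbours < 4, holds.
  Dee: 1 of 3 neighbours ≥ 1, votes yes.
  Hana: 1 of 5 neighbours ≥ 1, votes yes.
  Jo: 1 of 4 neighbours < 3, holds.
Round 3 — no new yes votes; cascade stops.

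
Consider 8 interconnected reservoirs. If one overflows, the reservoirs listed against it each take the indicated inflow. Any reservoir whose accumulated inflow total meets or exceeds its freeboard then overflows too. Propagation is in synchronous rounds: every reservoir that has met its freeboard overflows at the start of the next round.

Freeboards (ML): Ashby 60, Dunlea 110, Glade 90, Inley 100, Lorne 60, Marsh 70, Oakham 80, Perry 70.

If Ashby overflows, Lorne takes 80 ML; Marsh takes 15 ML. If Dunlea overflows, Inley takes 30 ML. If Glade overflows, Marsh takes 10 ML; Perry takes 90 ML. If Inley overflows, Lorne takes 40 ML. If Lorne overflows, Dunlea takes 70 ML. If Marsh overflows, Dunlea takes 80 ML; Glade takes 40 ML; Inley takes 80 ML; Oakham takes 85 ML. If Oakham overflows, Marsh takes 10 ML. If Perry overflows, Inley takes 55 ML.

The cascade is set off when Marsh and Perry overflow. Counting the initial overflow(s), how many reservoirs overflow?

Round 1 — Marsh, Perry overflow (initial).
  Dunlea: +80 → 80 < 110
  Glade: +40 → 40 < 90
  Inley: +80+55 → 135 ≥ 100
  Oakham: +85 → 85 ≥ 80
Round 2 — Inley, Oakham overflow.
  Lorne: +40 → 40 < 60
No further overflows.

4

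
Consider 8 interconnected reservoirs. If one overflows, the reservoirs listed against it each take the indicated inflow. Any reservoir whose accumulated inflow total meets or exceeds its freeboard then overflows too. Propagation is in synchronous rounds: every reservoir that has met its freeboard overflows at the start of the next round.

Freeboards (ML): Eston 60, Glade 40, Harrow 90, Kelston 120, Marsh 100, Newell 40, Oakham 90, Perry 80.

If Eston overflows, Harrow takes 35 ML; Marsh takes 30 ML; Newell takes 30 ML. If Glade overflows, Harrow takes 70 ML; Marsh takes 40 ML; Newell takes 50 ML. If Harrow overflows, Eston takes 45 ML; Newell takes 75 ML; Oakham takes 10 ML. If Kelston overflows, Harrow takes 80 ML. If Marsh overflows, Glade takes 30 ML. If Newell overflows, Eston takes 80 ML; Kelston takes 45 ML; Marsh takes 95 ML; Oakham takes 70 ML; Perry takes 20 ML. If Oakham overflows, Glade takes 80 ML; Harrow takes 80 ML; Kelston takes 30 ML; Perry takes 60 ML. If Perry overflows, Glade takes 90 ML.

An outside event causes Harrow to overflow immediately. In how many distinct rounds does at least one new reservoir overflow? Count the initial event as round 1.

4

Round 1 — Harrow overflows (initial).
  Eston: +45 → 45 < 60
  Newell: +75 → 75 ≥ 40
  Oakham: +10 → 10 < 90
Round 2 — Newell overflows.
  Eston: +80 → 125 ≥ 60
  Kelston: +45 → 45 < 120
  Marsh: +95 → 95 < 100
  Oakham: +70 → 80 < 90
  Perry: +20 → 20 < 80
Round 3 — Eston overflows.
  Marsh: +30 → 125 ≥ 100
Round 4 — Marsh overflows.
  Glade: +30 → 30 < 40
No further overflows.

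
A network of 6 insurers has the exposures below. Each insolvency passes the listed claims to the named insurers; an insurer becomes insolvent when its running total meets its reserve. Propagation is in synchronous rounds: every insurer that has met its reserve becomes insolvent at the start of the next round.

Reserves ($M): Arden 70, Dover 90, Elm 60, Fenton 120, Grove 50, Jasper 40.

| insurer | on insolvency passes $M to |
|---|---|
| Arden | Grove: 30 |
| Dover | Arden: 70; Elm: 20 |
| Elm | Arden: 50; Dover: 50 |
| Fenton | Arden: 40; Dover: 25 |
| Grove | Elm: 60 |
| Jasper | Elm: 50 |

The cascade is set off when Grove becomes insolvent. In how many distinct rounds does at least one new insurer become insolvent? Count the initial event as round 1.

Round 1 — Grove becomes insolvent (initial).
  Elm: +60 → 60 ≥ 60
Round 2 — Elm becomes insolvent.
  Arden: +50 → 50 < 70
  Dover: +50 → 50 < 90
No further insolvencies.

2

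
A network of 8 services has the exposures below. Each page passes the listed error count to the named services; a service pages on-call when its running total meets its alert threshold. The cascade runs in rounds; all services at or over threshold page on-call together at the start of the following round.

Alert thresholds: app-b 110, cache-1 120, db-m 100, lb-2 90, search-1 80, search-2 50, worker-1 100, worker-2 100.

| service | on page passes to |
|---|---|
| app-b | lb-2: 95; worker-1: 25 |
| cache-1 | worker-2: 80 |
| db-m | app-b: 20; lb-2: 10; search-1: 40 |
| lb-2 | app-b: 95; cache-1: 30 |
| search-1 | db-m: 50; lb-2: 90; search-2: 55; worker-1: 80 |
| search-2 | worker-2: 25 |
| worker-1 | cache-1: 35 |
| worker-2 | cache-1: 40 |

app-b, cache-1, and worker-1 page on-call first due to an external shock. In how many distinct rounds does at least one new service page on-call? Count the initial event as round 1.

2

Round 1 — app-b, cache-1, worker-1 page on-call (initial).
  lb-2: +95 → 95 ≥ 90
  worker-2: +80 → 80 < 100
Round 2 — lb-2 pages on-call.
No further pages.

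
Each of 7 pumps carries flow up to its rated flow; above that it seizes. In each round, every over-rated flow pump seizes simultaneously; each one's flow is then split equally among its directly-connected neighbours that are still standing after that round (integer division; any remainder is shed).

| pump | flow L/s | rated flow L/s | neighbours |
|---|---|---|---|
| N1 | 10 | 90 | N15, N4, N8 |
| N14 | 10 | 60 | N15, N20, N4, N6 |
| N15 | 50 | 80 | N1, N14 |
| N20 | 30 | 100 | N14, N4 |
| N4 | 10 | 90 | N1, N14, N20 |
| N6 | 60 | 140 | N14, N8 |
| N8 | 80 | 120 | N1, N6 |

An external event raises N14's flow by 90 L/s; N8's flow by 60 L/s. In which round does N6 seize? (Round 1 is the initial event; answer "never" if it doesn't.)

Round 1 — N14 at 100 > 60; N8 at 140 > 120. N14, N8 seize.
  N14 sheds 100 L/s to N15, N20, N4, N6: 25 each.
    N15: 50+25 = 75 ≤ 80
    N20: 30+25 = 55 ≤ 100
    N4: 10+25 = 35 ≤ 90
    N6: 60+25 = 85 ≤ 140
  N8 sheds 140 L/s to N1, N6: 70 each.
    N1: 10+70 = 80 ≤ 90
    N6: 85+70 = 155 > 140
Round 2 — N6 seizes.
  N6 sheds 155 L/s: no online neighbours, lost.
No further seizures.

2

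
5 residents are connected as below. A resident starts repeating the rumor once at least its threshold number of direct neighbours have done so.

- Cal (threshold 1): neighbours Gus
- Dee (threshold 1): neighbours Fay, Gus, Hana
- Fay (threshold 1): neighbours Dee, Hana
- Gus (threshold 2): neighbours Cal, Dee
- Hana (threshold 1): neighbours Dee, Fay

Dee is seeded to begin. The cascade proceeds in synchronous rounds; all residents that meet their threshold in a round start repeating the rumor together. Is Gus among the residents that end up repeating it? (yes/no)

no

Round 1 — Dee starts repeating the rumor (initial).
Round 2 — checking thresholds:
  Fay: 1 of 2 neighbours ≥ 1, starts repeating the rumor.
  Gus: 1 of 2 neighbours < 2, holds.
  Hana: 1 of 2 neighbours ≥ 1, starts repeating the rumor.
Round 3 — no new spreads; cascade stops.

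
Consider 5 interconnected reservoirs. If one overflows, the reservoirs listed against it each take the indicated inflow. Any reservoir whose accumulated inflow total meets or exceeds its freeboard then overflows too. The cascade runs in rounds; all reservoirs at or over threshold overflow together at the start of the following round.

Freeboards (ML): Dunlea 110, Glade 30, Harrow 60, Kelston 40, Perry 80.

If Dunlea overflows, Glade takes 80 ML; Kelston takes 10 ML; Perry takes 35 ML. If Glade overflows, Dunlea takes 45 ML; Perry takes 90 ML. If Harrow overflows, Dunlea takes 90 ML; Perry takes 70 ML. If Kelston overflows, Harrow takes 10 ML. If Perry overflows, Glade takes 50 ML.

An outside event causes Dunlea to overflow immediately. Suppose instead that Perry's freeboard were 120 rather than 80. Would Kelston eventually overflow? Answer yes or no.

no

With Perry's freeboard at 120:
Round 1 — Dunlea overflows (initial).
  Glade: +80 → 80 ≥ 30
  Kelston: +10 → 10 < 40
  Perry: +35 → 35 < 120
Round 2 — Glade overflows.
  Perry: +90 → 125 ≥ 120
Round 3 — Perry overflows.
No further overflows.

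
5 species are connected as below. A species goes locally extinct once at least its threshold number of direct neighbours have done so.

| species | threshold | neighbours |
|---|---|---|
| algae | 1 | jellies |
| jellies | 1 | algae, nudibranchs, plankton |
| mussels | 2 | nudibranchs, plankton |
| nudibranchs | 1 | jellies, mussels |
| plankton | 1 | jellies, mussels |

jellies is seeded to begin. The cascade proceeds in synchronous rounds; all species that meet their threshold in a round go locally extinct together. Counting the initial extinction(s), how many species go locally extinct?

5

Round 1 — jellies goes locally extinct (initial).
Round 2 — checking thresholds:
  algae: 1 of 1 neighbours ≥ 1, goes locally extinct.
  nudibranchs: 1 of 2 neighbours ≥ 1, goes locally extinct.
  plankton: 1 of 2 neighbours ≥ 1, goes locally extinct.
Round 3 — checking thresholds:
  mussels: 2 of 2 neighbours ≥ 2, goes locally extinct.
Round 4 — no new extinctions; cascade stops.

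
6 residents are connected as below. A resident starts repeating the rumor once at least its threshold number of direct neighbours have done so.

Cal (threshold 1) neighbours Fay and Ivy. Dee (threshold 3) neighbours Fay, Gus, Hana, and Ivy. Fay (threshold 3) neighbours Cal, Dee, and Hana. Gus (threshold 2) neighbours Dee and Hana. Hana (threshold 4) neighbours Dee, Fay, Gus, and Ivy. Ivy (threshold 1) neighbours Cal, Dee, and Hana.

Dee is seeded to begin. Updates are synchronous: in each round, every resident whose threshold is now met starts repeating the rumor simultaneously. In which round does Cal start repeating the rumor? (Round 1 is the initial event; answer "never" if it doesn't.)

3

Round 1 — Dee starts repeating the rumor (initial).
Round 2 — checking thresholds:
  Fay: 1 of 3 neighbours < 3, not yet.
  Gus: 1 of 2 neighbours < 2, not yet.
  Hana: 1 of 4 neighbours < 4, not yet.
  Ivy: 1 of 3 neighbours ≥ 1, starts repeating the rumor.
Round 3 — checking thresholds:
  Cal: 1 of 2 neighbours ≥ 1, starts repeating the rumor.
  Fay: 1 of 3 neighbours < 3, not yet.
  Gus: 1 of 2 neighbours < 2, not yet.
  Hana: 2 of 4 neighbours < 4, not yet.
Round 4 — no new spreads; cascade stops.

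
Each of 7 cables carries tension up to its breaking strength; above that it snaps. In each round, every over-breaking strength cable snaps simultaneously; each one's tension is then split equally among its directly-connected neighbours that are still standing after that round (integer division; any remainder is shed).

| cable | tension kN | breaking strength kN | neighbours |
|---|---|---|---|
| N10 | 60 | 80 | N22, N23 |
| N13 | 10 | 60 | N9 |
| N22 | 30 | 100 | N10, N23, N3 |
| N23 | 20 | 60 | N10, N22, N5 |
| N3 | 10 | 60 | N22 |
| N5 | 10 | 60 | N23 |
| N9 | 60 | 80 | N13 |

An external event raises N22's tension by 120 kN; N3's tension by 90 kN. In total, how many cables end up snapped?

5

Round 1 — N22 at 150 > 100; N3 at 100 > 60. N22, N3 snap.
  N22 sheds 150 kN to N10, N23: 75 each.
    N10: 60+75 = 135 > 80
    N23: 20+75 = 95 > 60
  N3 sheds 100 kN: no online neighbours, lost.
Round 2 — N10, N23 snap.
  N10 sheds 135 kN: no online neighbours, lost.
  N23 sheds 95 kN to N5: 95 each.
    N5: 10+95 = 105 > 60
Round 3 — N5 snaps.
  N5 sheds 105 kN: no online neighbours, lost.
No further breaks.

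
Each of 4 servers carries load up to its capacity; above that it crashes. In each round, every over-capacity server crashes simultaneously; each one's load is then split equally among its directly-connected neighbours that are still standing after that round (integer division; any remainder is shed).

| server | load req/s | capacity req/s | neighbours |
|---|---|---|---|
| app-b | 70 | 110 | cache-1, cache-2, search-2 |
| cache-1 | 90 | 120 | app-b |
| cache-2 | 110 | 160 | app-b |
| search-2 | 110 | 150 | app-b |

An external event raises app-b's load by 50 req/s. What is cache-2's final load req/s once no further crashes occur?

Round 1 — app-b at 120 > 110. app-b crashes.
  app-b sheds 120 req/s to cache-1, cache-2, search-2: 40 each.
    cache-1: 90+40 = 130 > 120
    cache-2: 110+40 = 150 ≤ 160
    search-2: 110+40 = 150 ≤ 150
Round 2 — cache-1 crashes.
  cache-1 sheds 130 req/s: no online neighbours, lost.
No further crashes.

150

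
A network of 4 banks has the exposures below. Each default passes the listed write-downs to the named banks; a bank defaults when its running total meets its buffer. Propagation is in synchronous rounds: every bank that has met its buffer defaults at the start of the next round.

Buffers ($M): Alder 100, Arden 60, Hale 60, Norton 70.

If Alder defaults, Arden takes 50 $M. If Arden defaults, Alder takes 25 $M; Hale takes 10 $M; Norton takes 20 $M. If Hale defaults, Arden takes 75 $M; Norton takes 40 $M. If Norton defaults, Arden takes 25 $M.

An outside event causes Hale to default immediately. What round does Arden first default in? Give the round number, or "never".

2

Round 1 — Hale defaults (initial).
  Arden: +75 → 75 ≥ 60
  Norton: +40 → 40 < 70
Round 2 — Arden defaults.
  Alder: +25 → 25 < 100
  Norton: +20 → 60 < 70
No further defaults.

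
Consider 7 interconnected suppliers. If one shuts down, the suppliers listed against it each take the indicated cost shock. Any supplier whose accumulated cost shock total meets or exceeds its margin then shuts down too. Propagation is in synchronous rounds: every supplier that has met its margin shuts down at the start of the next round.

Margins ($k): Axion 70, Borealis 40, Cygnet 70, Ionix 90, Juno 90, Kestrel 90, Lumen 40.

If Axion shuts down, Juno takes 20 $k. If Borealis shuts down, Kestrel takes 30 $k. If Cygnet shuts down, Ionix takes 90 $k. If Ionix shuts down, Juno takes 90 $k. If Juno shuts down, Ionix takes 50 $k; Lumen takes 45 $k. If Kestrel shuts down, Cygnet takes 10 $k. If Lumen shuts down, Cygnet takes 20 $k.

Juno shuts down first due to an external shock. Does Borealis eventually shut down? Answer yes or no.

Round 1 — Juno shuts down (initial).
  Ionix: +50 → 50 < 90
  Lumen: +45 → 45 ≥ 40
Round 2 — Lumen shuts down.
  Cygnet: +20 → 20 < 70
No further shutdowns.

no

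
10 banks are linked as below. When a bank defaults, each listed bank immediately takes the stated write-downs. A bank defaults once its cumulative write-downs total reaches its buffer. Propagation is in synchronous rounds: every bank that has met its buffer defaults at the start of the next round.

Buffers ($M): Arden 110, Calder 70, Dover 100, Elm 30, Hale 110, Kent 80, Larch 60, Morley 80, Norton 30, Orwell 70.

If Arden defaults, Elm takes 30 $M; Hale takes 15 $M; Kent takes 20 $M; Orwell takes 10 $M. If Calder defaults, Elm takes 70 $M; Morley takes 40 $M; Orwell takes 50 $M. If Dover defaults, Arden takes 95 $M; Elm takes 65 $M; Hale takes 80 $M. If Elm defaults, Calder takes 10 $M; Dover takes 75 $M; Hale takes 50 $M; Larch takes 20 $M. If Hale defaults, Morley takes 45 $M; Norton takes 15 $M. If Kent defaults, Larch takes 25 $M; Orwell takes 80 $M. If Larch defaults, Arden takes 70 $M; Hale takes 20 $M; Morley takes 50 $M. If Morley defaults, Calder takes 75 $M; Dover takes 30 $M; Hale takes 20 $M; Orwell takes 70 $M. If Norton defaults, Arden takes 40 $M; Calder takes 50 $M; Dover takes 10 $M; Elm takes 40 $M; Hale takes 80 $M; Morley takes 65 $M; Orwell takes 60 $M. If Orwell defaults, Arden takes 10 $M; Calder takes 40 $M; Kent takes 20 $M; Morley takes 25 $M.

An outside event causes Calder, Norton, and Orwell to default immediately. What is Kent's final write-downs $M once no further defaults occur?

Round 1 — Calder, Norton, Orwell default (initial).
  Arden: +40+10 → 50 < 110
  Dover: +10 → 10 < 100
  Elm: +70+40 → 110 ≥ 30
  Hale: +80 → 80 < 110
  Kent: +20 → 20 < 80
  Morley: +40+65+25 → 130 ≥ 80
Round 2 — Elm, Morley default.
  Dover: +75+30 → 115 ≥ 100
  Hale: +50+20 → 150 ≥ 110
  Larch: +20 → 20 < 60
Round 3 — Dover, Hale default.
  Arden: +95 → 145 ≥ 110
Round 4 — Arden defaults.
  Kent: +20 → 40 < 80
No further defaults.

40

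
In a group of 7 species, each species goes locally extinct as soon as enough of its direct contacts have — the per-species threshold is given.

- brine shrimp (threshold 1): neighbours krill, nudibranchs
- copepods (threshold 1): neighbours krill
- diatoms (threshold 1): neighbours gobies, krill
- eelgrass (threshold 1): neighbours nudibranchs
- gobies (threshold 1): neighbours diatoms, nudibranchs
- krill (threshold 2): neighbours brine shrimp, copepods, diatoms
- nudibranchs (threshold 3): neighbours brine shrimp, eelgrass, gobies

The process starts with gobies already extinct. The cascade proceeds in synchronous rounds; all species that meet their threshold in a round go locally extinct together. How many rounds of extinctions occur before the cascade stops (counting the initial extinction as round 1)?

Round 1 — gobies goes locally extinct (initial).
Round 2 — checking thresholds:
  diatoms: 1 of 2 neighbours ≥ 1, goes locally extinct.
  nudibranchs: 1 of 3 neighbours < 3, not yet.
Round 3 — no new extinctions; cascade stops.

2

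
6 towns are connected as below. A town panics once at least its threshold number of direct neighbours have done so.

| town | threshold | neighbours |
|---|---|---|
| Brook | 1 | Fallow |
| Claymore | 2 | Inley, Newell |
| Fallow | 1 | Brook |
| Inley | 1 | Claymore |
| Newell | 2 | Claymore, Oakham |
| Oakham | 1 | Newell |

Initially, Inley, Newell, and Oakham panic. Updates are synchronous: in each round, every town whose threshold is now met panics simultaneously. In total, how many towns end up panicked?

4

Round 1 — Inley, Newell, Oakham panic (initial).
Round 2 — checking thresholds:
  Claymore: 2 of 2 neighbours ≥ 2, panics.
Round 3 — no new panics; cascade stops.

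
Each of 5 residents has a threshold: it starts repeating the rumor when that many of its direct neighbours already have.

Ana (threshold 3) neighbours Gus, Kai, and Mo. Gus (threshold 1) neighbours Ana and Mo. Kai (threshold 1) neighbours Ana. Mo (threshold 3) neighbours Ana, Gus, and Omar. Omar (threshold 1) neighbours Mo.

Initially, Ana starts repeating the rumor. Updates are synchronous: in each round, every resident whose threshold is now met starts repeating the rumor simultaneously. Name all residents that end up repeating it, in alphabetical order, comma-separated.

Round 1 — Ana starts repeating the rumor (initial).
Round 2 — checking thresholds:
  Gus: 1 of 2 neighbours ≥ 1, starts repeating the rumor.
  Kai: 1 of 1 neighbours ≥ 1, starts repeating the rumor.
  Mo: 1 of 3 neighbours < 3, not yet.
Round 3 — no new spreads; cascade stops.

Ana, Gus, Kai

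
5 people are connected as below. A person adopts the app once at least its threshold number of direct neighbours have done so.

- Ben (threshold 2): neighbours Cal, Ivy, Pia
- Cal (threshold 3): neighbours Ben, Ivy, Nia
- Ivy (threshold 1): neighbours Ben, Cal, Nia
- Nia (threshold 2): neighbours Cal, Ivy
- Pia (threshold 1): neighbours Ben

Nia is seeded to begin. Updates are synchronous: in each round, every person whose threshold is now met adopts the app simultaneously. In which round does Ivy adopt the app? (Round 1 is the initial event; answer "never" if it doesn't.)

Round 1 — Nia adopts the app (initial).
Round 2 — checking thresholds:
  Cal: 1 of 3 neighbours < 3, below threshold.
  Ivy: 1 of 3 neighbours ≥ 1, adopts the app.
Round 3 — no new adoptions; cascade stops.

2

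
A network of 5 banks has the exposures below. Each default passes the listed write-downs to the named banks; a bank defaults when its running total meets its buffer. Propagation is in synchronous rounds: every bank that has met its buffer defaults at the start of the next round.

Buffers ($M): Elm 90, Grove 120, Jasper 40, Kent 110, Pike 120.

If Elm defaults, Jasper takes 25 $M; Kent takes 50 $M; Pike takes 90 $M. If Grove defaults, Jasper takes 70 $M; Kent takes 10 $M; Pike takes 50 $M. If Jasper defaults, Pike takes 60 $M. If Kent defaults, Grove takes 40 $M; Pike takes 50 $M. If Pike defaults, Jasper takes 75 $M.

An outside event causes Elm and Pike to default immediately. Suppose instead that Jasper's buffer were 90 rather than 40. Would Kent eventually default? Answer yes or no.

no

With Jasper's buffer at 90:
Round 1 — Elm, Pike default (initial).
  Jasper: +25+75 → 100 ≥ 90
  Kent: +50 → 50 < 110
Round 2 — Jasper defaults.
No further defaults.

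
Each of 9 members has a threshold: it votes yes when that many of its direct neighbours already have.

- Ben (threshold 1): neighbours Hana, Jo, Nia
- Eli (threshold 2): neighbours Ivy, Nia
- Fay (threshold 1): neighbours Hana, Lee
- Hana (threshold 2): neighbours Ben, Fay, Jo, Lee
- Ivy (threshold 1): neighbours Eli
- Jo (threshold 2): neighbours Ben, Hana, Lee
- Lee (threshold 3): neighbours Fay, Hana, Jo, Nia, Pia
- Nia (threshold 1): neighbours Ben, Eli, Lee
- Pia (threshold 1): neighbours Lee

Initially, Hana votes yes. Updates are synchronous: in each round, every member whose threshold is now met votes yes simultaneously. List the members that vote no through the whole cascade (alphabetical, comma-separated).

Round 1 — Hana votes yes (initial).
Round 2 — checking thresholds:
  Ben: 1 of 3 neighbours ≥ 1, votes yes.
  Fay: 1 of 2 neighbours ≥ 1, votes yes.
  Jo: 1 of 3 neighbours < 2, below threshold.
  Lee: 1 of 5 neighbours < 3, below threshold.
Round 3 — checking thresholds:
  Jo: 2 of 3 neighbours ≥ 2, votes yes.
  Lee: 2 of 5 neighbours < 3, below threshold.
  Nia: 1 of 3 neighbours ≥ 1, votes yes.
Round 4 — checking thresholds:
  Eli: 1 of 2 neighbours < 2, below threshold.
  Lee: 4 of 5 neighbours ≥ 3, votes yes.
Round 5 — checking thresholds:
  Eli: 1 of 2 neighbours < 2, below threshold.
  Pia: 1 of 1 neighbours ≥ 1, votes yes.
Round 6 — no new yes votes; cascade stops.

Eli, Ivy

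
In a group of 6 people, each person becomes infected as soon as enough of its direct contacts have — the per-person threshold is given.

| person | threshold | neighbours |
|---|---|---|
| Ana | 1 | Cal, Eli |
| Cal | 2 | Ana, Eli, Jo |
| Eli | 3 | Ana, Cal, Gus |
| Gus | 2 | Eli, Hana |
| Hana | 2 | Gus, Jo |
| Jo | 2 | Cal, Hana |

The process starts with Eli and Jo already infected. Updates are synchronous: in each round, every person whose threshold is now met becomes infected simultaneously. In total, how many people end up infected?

4

Round 1 — Eli, Jo become infected (initial).
Round 2 — checking thresholds:
  Ana: 1 of 2 neighbours ≥ 1, becomes infected.
  Cal: 2 of 3 neighbours ≥ 2, becomes infected.
  Gus: 1 of 2 neighbours < 2, not yet.
  Hana: 1 of 2 neighbours < 2, not yet.
Round 3 — no new infections; cascade stops.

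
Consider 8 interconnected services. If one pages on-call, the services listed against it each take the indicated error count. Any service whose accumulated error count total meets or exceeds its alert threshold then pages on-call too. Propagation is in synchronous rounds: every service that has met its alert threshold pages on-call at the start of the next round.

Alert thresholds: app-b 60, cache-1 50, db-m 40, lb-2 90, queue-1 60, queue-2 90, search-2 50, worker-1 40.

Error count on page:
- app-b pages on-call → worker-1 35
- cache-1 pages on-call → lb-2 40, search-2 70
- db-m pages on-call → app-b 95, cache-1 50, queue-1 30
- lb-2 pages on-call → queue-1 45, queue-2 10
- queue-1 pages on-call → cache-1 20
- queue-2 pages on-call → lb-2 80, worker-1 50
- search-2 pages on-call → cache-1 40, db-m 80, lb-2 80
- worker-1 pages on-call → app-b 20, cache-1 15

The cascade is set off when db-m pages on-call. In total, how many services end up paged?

Round 1 — db-m pages on-call (initial).
  app-b: +95 → 95 ≥ 60
  cache-1: +50 → 50 ≥ 50
  queue-1: +30 → 30 < 60
Round 2 — app-b, cache-1 page on-call.
  lb-2: +40 → 40 < 90
  search-2: +70 → 70 ≥ 50
  worker-1: +35 → 35 < 40
Round 3 — search-2 pages on-call.
  lb-2: +80 → 120 ≥ 90
Round 4 — lb-2 pages on-call.
  queue-1: +45 → 75 ≥ 60
  queue-2: +10 → 10 < 90
Round 5 — queue-1 pages on-call.
No further pages.

6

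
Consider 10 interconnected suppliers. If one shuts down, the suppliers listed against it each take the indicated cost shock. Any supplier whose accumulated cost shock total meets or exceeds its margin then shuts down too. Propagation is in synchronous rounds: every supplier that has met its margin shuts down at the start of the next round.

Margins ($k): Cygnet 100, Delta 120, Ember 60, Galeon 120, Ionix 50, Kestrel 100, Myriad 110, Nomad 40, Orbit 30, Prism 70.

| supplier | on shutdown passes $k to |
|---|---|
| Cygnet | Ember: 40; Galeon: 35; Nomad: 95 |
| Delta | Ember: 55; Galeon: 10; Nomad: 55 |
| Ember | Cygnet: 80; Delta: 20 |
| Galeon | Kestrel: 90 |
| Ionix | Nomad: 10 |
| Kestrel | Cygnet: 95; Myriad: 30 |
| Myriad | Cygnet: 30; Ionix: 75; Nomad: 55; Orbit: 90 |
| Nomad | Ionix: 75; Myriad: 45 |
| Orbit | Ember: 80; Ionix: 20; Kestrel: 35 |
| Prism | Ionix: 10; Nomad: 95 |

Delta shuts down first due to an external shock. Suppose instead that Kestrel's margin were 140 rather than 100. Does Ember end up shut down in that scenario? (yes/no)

no

With Kestrel's margin at 140:
Round 1 — Delta shuts down (initial).
  Ember: +55 → 55 < 60
  Galeon: +10 → 10 < 120
  Nomad: +55 → 55 ≥ 40
Round 2 — Nomad shuts down.
  Ionix: +75 → 75 ≥ 50
  Myriad: +45 → 45 < 110
Round 3 — Ionix shuts down.
No further shutdowns.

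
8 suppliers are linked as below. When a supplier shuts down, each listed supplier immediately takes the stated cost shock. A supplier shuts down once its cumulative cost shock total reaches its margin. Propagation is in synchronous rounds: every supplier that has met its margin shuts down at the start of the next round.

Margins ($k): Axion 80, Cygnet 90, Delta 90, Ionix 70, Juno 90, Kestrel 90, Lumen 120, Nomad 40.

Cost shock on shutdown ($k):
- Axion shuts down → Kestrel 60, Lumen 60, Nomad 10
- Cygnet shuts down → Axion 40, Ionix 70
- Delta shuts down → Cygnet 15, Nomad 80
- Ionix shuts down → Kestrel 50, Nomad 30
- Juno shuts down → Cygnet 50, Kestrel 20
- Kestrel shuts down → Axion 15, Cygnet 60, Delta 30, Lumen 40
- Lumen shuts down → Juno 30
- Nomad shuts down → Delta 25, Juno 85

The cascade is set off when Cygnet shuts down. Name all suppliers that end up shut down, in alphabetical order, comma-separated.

Round 1 — Cygnet shuts down (initial).
  Axion: +40 → 40 < 80
  Ionix: +70 → 70 ≥ 70
Round 2 — Ionix shuts down.
  Kestrel: +50 → 50 < 90
  Nomad: +30 → 30 < 40
No further shutdowns.

Cygnet, Ionix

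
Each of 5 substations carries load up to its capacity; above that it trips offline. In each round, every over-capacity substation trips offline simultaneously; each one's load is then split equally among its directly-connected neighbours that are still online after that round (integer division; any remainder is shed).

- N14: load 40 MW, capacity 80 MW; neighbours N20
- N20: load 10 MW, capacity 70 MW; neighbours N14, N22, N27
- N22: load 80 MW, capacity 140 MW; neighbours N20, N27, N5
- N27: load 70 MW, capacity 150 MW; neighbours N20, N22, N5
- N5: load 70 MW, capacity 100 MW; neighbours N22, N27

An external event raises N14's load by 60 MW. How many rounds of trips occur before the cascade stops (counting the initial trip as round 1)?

2

Round 1 — N14 at 100 > 80. N14 trips offline.
  N14 sheds 100 MW to N20: 100 each.
    N20: 10+100 = 110 > 70
Round 2 — N20 trips offline.
  N20 sheds 110 MW to N22, N27: 55 each.
    N22: 80+55 = 135 ≤ 140
    N27: 70+55 = 125 ≤ 150
No further trips.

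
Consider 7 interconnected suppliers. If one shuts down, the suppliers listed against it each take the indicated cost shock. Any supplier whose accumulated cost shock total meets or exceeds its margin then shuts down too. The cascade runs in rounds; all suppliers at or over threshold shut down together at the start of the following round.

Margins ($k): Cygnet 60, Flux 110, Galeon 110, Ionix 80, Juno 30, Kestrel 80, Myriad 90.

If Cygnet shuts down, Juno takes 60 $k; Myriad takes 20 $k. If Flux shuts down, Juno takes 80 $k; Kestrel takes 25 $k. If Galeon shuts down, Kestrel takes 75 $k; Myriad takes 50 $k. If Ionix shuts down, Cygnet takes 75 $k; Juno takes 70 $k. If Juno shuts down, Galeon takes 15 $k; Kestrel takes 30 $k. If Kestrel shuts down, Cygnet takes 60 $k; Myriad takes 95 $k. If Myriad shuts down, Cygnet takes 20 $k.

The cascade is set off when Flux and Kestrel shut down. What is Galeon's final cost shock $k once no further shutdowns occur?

15

Round 1 — Flux, Kestrel shut down (initial).
  Cygnet: +60 → 60 ≥ 60
  Juno: +80 → 80 ≥ 30
  Myriad: +95 → 95 ≥ 90
Round 2 — Cygnet, Juno, Myriad shut down.
  Galeon: +15 → 15 < 110
No further shutdowns.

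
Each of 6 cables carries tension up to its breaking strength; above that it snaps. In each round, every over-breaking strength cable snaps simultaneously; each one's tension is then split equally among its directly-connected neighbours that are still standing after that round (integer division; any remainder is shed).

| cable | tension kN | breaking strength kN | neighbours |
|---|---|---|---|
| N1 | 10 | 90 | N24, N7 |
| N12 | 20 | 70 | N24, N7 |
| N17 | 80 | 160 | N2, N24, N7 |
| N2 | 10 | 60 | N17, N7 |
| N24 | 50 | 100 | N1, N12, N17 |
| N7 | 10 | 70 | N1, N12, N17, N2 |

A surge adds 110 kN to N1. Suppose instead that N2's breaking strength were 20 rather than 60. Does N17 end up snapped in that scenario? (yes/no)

With N2's breaking strength at 20:
Round 1 — N1 at 120 > 90. N1 snaps.
  N1 sheds 120 kN to N24, N7: 60 each.
    N24: 50+60 = 110 > 100
    N7: 10+60 = 70 ≤ 70
Round 2 — N24 snaps.
  N24 sheds 110 kN to N12, N17: 55 each.
    N12: 20+55 = 75 > 70
    N17: 80+55 = 135 ≤ 160
Round 3 — N12 snaps.
  N12 sheds 75 kN to N7: 75 each.
    N7: 70+75 = 145 > 70
Round 4 — N7 snaps.
  N7 sheds 145 kN to N17, N2: 72 each (1 lost).
    N17: 135+72 = 207 > 160
    N2: 10+72 = 82 > 20
Round 5 — N17, N2 snap.
  N17 sheds 207 kN: no online neighbours, lost.
  N2 sheds 82 kN: no online neighbours, lost.
No further breaks.

yes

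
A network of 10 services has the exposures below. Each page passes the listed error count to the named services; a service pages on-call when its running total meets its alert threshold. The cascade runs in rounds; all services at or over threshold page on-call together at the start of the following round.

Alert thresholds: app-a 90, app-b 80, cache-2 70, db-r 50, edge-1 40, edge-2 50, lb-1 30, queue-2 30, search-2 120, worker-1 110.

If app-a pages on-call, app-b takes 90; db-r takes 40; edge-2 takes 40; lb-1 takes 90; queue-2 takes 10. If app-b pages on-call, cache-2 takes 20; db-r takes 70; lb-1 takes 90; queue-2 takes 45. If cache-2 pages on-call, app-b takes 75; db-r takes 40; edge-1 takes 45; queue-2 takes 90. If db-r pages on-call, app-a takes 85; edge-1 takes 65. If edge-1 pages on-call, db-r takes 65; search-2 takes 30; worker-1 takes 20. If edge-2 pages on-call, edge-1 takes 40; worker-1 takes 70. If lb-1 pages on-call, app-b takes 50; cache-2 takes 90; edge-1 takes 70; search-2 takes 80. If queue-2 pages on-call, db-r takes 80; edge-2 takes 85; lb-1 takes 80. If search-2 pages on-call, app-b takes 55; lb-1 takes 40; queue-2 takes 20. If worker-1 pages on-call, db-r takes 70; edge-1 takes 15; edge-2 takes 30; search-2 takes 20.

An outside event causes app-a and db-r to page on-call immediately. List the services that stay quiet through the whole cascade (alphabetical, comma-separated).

search-2, worker-1

Round 1 — app-a, db-r page on-call (initial).
  app-b: +90 → 90 ≥ 80
  edge-1: +65 → 65 ≥ 40
  edge-2: +40 → 40 < 50
  lb-1: +90 → 90 ≥ 30
  queue-2: +10 → 10 < 30
Round 2 — app-b, edge-1, lb-1 page on-call.
  cache-2: +20+90 → 110 ≥ 70
  queue-2: +45 → 55 ≥ 30
  search-2: +30+80 → 110 < 120
  worker-1: +20 → 20 < 110
Round 3 — cache-2, queue-2 page on-call.
  edge-2: +85 → 125 ≥ 50
Round 4 — edge-2 pages on-call.
  worker-1: +70 → 90 < 110
No further pages.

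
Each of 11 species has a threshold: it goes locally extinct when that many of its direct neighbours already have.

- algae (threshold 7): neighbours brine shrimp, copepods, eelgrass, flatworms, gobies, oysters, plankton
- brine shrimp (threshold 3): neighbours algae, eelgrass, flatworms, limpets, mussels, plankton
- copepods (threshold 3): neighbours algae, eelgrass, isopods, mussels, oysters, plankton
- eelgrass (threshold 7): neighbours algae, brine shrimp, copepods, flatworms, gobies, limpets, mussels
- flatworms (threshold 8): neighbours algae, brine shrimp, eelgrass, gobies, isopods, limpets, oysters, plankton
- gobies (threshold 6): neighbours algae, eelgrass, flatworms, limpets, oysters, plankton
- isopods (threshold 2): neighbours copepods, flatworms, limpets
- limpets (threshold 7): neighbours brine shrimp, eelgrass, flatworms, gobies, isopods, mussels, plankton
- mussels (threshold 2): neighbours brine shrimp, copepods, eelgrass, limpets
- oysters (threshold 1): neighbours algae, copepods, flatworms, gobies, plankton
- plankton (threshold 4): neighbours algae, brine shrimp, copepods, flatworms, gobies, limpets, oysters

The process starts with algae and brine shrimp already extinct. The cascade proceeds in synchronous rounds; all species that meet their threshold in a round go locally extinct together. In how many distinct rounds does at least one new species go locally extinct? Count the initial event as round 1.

Round 1 — algae, brine shrimp go locally extinct (initial).
Round 2 — checking thresholds:
  copepods: 1 of 6 neighbours < 3, holds.
  eelgrass: 2 of 7 neighbours < 7, holds.
  flatworms: 2 of 8 neighbours < 8, holds.
  gobies: 1 of 6 neighbours < 6, holds.
  limpets: 1 of 7 neighbours < 7, holds.
  mussels: 1 of 4 neighbours < 2, holds.
  oysters: 1 of 5 neighbours ≥ 1, goes locally extinct.
  plankton: 2 of 7 neighbours < 4, holds.
Round 3 — no new extinctions; cascade stops.

2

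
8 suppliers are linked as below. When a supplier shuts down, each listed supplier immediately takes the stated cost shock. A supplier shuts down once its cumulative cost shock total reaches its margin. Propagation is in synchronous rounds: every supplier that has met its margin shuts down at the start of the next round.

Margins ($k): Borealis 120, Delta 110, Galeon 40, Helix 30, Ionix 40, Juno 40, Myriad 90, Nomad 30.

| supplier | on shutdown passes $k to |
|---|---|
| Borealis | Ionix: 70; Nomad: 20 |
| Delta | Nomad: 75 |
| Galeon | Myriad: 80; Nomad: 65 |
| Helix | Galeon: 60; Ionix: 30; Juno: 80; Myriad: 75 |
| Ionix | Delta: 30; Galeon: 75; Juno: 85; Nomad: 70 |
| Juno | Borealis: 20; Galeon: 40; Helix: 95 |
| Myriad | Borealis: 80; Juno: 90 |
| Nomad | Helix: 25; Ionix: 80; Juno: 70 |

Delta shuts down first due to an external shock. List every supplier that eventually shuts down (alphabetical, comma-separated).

Round 1 — Delta shuts down (initial).
  Nomad: +75 → 75 ≥ 30
Round 2 — Nomad shuts down.
  Helix: +25 → 25 < 30
  Ionix: +80 → 80 ≥ 40
  Juno: +70 → 70 ≥ 40
Round 3 — Ionix, Juno shut down.
  Borealis: +20 → 20 < 120
  Galeon: +75+40 → 115 ≥ 40
  Helix: +95 → 120 ≥ 30
Round 4 — Galeon, Helix shut down.
  Myriad: +80+75 → 155 ≥ 90
Round 5 — Myriad shuts down.
  Borealis: +80 → 100 < 120
No further shutdowns.

Delta, Galeon, Helix, Ionix, Juno, Myriad, Nomad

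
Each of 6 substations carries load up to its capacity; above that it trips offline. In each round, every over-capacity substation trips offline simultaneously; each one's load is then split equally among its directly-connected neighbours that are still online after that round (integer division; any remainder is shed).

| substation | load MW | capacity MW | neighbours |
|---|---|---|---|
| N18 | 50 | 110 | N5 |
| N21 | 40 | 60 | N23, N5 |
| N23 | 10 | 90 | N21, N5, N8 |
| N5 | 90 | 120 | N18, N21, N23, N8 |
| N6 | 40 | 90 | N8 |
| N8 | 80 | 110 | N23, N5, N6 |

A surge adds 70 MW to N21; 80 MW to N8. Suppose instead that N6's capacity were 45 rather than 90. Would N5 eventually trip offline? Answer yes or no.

With N6's capacity at 45:
Round 1 — N21 at 110 > 60; N8 at 160 > 110. N21, N8 trip offline.
  N21 sheds 110 MW to N23, N5: 55 each.
    N23: 10+55 = 65 ≤ 90
    N5: 90+55 = 145 > 120
  N8 sheds 160 MW to N23, N5, N6: 53 each (1 lost).
    N23: 65+53 = 118 > 90
    N5: 145+53 = 198 > 120
    N6: 40+53 = 93 > 45
Round 2 — N23, N5, N6 trip offline.
  N23 sheds 118 MW: no online neighbours, lost.
  N5 sheds 198 MW to N18: 198 each.
    N18: 50+198 = 248 > 110
  N6 sheds 93 MW: no online neighbours, lost.
Round 3 — N18 trips offline.
  N18 sheds 248 MW: no online neighbours, lost.
No further trips.

yes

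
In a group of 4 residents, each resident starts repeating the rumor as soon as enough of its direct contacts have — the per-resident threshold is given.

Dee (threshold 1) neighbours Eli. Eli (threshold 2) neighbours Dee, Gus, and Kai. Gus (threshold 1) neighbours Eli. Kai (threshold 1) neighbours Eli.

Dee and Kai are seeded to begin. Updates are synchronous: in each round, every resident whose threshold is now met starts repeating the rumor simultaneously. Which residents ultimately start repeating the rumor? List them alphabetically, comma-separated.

Round 1 — Dee, Kai start repeating the rumor (initial).
Round 2 — checking thresholds:
  Eli: 2 of 3 neighbours ≥ 2, starts repeating the rumor.
Round 3 — checking thresholds:
  Gus: 1 of 1 neighbours ≥ 1, starts repeating the rumor.
Round 4 — no new spreads; cascade stops.

Dee, Eli, Gus, Kai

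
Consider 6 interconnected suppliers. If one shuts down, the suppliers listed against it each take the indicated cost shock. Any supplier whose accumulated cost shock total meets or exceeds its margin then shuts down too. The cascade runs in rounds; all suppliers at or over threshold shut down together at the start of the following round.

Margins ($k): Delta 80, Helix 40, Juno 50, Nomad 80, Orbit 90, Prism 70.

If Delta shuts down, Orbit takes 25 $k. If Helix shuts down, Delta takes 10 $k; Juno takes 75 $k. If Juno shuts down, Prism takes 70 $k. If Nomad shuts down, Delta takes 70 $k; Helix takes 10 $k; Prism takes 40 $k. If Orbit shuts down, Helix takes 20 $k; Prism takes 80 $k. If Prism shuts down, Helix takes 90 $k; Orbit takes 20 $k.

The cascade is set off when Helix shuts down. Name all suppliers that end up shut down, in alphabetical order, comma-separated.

Helix, Juno, Prism

Round 1 — Helix shuts down (initial).
  Delta: +10 → 10 < 80
  Juno: +75 → 75 ≥ 50
Round 2 — Juno shuts down.
  Prism: +70 → 70 ≥ 70
Round 3 — Prism shuts down.
  Orbit: +20 → 20 < 90
No further shutdowns.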